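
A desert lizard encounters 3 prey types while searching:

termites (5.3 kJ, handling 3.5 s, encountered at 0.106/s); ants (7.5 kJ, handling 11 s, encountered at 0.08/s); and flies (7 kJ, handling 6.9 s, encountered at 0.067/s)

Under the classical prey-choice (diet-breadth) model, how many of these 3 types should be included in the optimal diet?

3

E/h in descending order: termites 1.51, flies 1.01, ants 0.682 kJ/s. The optimal diet is the largest prefix of this list for which every included type satisfies E_i/h_i > R on the types above it.
Rate on top 1: 0.4098. flies: 1.01 > 0.4098 → include.
Rate on top 2: 0.5623. ants: 0.682 > 0.5623 → include.
Optimal diet: termites, flies, ants — 3 of 3 types.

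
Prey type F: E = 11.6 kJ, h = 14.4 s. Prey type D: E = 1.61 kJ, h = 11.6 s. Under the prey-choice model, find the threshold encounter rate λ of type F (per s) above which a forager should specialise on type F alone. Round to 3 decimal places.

0.014 per s

Drop type D once their profitability E₂/h₂ falls below the rate achievable on type F alone: E₂/h₂ = λE₁/(1 + λh₁).
Solve for λ: λE₁h₂ = E₂(1 + λh₁) → λ(E₁h₂ − E₂h₁) = E₂ → λ = E₂/(E₁h₂ − E₂h₁).
λ = 1.61/(11.6×11.6 − 1.61×14.4) = 1.61/111.4 = 0.01446 per s.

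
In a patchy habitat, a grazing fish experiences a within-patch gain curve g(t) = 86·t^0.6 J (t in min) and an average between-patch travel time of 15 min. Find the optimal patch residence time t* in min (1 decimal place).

22.5 min

By the marginal value theorem, leave when the instantaneous gain rate g'(t) equals the habitat-wide average g(t)/(T + t).
g'(t) = 0.6·86·t^-0.4. Setting 0.6·86·t^-0.4 = 86·t^0.6/(15+t) gives 0.6(15+t) = t, so 0.40·t = 0.6×15.
t* = 0.6×15/0.40 = 22.5 min.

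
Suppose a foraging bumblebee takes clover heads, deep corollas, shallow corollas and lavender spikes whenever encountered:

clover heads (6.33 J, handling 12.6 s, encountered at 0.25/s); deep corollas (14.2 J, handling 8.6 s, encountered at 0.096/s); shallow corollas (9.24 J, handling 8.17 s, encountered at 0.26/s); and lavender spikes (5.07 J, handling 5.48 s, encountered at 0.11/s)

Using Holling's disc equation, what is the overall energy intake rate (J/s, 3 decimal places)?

0.767 J/s

Energy encountered per unit search time: 0.25×6.33 + 0.096×14.2 + 0.26×9.24 + 0.11×5.07 = 5.906 J/s.
Handling time per unit search time: 0.25×12.6 + 0.096×8.6 + 0.26×8.17 + 0.11×5.48 = 6.703.
Rate = 5.906/(1 + 6.703) = 0.7667 J/s.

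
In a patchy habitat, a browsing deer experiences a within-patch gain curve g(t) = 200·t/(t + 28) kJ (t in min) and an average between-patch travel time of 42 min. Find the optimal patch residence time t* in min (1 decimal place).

Maximise g(t)/(T+t): set derivative to zero → g'(t)(T+t) = g(t).
g'(t) = 200·28/(t + 28)². Setting 200·28/(t+28)² = 200t/[(t+28)(42+t)] gives 28(42+t) = t(t+28), so t² = 28×42 = 1176.
t* = √1176 = 34.29 min.

34.3 min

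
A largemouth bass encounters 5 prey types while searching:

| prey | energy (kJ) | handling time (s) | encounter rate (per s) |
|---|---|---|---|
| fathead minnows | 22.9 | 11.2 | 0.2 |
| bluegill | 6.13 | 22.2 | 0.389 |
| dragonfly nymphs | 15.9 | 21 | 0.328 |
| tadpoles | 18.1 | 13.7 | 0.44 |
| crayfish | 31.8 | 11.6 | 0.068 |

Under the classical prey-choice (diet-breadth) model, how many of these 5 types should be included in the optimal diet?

E/h in descending order: crayfish 2.74, fathead minnows 2.04, tadpoles 1.32, dragonfly nymphs 0.757, bluegill 0.276 kJ/s. The optimal diet is the largest prefix of this list for which every included type satisfies E_i/h_i > R on the types above it.
Rate on top 1: 1.209. fathead minnows: 2.04 > 1.209 → include.
Rate on top 2: 1.674. tadpoles: 1.32 < 1.674 → exclude; stop.
Optimal diet: crayfish, fathead minnows — 2 of 5 types.

2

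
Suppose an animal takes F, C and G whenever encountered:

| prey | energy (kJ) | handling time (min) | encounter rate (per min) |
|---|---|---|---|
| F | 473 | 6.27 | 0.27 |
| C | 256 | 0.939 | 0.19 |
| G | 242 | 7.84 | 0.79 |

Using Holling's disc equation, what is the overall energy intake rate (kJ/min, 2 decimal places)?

R = (0.27×473 + 0.19×256 + 0.79×242) / (1 + 0.27×6.27 + 0.19×0.939 + 0.79×7.84) = 367.5/9.065 = 40.54 kJ/min.

40.54 kJ/min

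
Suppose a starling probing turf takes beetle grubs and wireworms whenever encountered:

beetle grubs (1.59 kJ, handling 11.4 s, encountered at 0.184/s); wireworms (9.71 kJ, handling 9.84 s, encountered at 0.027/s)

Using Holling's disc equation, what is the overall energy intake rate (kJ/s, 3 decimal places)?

R = Σλ_iE_i / (1 + Σλ_ih_i)
Numerator: 0.184×1.59 + 0.027×9.71 = 0.5547
Denominator: 1 + 0.184×11.4 + 0.027×9.84 = 3.363
R = 0.5547/3.363 = 0.1649 kJ/s

0.165 kJ/s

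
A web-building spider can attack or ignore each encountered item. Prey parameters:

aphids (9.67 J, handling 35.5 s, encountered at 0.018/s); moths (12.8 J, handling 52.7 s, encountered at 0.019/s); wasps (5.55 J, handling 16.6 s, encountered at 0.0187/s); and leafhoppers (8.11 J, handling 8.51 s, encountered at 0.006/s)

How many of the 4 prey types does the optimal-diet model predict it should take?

4

Profitabilities (E/h, J/s): leafhoppers 0.953, wasps 0.334, aphids 0.272, moths 0.243. Add prey in this order while the next type's profitability exceeds the intake rate on those already taken.
Rate on top 1: 0.0463. wasps: 0.334 > 0.0463 → include.
Rate on top 2: 0.112. aphids: 0.272 > 0.112 → include.
Rate on top 3: 0.1632. moths: 0.243 > 0.1632 → include.
Optimal diet: leafhoppers, wasps, aphids, moths — 4 of 4 types.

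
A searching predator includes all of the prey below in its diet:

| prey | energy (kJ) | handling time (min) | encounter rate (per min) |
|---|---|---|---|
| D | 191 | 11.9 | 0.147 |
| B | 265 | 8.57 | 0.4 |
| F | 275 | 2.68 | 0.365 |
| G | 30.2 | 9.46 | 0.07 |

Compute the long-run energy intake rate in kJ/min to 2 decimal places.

30.26 kJ/min

R = Σλ_iE_i / (1 + Σλ_ih_i)
Numerator: 0.147×191 + 0.4×265 + 0.365×275 + 0.07×30.2 = 236.6
Denominator: 1 + 0.147×11.9 + 0.4×8.57 + 0.365×2.68 + 0.07×9.46 = 7.818
R = 236.6/7.818 = 30.26 kJ/min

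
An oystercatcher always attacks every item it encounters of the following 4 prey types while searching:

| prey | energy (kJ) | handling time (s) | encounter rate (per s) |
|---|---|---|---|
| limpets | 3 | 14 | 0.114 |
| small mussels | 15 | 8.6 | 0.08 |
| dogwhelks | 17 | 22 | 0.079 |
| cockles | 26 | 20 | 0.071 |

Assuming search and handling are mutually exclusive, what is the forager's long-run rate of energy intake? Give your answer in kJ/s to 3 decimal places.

0.734 kJ/s

R = (0.114×3 + 0.08×15 + 0.079×17 + 0.071×26) / (1 + 0.114×14 + 0.08×8.6 + 0.079×22 + 0.071×20) = 4.731/6.442 = 0.7344 kJ/s.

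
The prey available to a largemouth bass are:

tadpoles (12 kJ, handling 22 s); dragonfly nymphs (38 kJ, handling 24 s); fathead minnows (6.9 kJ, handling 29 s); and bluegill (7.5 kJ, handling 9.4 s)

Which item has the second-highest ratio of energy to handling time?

Profitability E/h (kJ/s): tadpoles = 12/22 = 0.545, dragonfly nymphs = 38/24 = 1.58, fathead minnows = 6.9/29 = 0.238, bluegill = 7.5/9.4 = 0.798.
Ranked: dragonfly nymphs > bluegill > tadpoles > fathead minnows.

bluegill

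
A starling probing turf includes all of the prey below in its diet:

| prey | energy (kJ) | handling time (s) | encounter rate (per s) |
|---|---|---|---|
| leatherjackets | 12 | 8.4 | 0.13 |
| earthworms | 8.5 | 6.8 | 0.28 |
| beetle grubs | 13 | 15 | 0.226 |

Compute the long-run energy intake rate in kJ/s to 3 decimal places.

0.931 kJ/s

Energy encountered per unit search time: 0.13×12 + 0.28×8.5 + 0.226×13 = 6.878 kJ/s.
Handling time per unit search time: 0.13×8.4 + 0.28×6.8 + 0.226×15 = 6.386.
Rate = 6.878/(1 + 6.386) = 0.9312 kJ/s.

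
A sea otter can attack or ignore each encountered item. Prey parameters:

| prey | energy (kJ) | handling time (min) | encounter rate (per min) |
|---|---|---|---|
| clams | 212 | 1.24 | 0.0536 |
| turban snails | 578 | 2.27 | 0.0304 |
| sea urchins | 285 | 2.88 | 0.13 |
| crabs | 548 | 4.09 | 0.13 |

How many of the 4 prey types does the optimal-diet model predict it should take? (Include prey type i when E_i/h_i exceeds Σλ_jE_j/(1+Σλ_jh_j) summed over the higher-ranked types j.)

E/h in descending order: turban snails 255, clams 171, crabs 134, sea urchins 99 kJ/min. The optimal diet is the largest prefix of this list for which every included type satisfies E_i/h_i > R on the types above it.
Rate on top 1: 16.44. clams: 171 > 16.44 → include.
Rate on top 2: 25.48. crabs: 134 > 25.48 → include.
Rate on top 3: 60.09. sea urchins: 99 > 60.09 → include.
Optimal diet: turban snails, clams, crabs, sea urchins — 4 of 4 types.

4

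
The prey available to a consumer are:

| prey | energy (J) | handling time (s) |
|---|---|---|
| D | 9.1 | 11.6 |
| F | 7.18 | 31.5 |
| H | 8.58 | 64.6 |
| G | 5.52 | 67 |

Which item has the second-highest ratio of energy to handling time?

F

Profitability E/h (J/s): D = 9.1/11.6 = 0.784, F = 7.18/31.5 = 0.228, H = 8.58/64.6 = 0.133, G = 5.52/67 = 0.0824.
Ranked: D > F > H > G.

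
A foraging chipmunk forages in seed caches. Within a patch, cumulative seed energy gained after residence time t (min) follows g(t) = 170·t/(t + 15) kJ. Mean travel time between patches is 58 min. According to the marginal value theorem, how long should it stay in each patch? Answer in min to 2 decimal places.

29.50 min

Optimal t* satisfies g'(t*) = g(t*)/(T + t*).
g'(t) = 170·15/(t + 15)². Setting 170·15/(t+15)² = 170t/[(t+15)(58+t)] gives 15(58+t) = t(t+15), so t² = 15×58 = 870.
t* = √870 = 29.5 min.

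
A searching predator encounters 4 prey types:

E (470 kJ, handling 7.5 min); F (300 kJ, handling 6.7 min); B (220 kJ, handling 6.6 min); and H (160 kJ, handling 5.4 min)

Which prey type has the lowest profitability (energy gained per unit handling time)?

In descending order of E/h:
E: 470/7.5 = 62.7 kJ/min
F: 300/6.7 = 44.8 kJ/min
B: 220/6.6 = 33.3 kJ/min
H: 160/5.4 = 29.6 kJ/min

H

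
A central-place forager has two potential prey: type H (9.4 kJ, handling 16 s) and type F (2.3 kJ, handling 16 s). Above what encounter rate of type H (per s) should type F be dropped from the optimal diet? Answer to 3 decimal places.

The zero-one rule: include type F iff E₂/h₂ > λE₁/(1+λh₁). Equality gives the switch point.
λE₁h₂ = E₂ + λE₂h₁ ⇒ λ = E₂/(E₁h₂ − E₂h₁) = 2.3/(150.4 − 36.8) = 0.02025 per s.

0.020 per s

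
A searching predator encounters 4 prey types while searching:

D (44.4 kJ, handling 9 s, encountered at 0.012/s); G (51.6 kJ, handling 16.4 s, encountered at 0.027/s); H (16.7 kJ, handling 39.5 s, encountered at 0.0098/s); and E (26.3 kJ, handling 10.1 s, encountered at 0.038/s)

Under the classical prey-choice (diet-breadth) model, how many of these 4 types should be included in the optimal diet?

E/h in descending order: D 4.93, G 3.15, E 2.6, H 0.423 kJ/s. The optimal diet is the largest prefix of this list for which every included type satisfies E_i/h_i > R on the types above it.
Rate on top 1: 0.4809. G: 3.15 > 0.4809 → include.
Rate on top 2: 1.242. E: 2.6 > 1.242 → include.
Rate on top 3: 1.512. H: 0.423 < 1.512 → exclude; stop.
Optimal diet: D, G, E — 3 of 4 types.

3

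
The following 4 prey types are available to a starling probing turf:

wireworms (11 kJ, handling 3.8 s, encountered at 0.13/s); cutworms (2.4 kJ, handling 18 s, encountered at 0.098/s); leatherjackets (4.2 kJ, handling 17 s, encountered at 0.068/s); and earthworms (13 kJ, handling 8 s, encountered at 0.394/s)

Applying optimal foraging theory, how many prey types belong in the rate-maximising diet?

2

Profitabilities (E/h, kJ/s): wireworms 2.89, earthworms 1.62, leatherjackets 0.247, cutworms 0.133. Add prey in this order while the next type's profitability exceeds the intake rate on those already taken.
Rate on top 1: 0.9572. earthworms: 1.62 > 0.9572 → include.
Rate on top 2: 1.41. leatherjackets: 0.247 < 1.41 → exclude; stop.
Optimal diet: wireworms, earthworms — 2 of 4 types.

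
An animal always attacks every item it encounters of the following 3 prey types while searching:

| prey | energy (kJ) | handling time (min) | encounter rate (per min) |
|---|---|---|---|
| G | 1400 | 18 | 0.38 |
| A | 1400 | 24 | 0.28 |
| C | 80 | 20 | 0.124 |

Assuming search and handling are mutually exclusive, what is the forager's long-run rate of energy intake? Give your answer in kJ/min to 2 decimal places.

R = (0.38×1400 + 0.28×1400 + 0.124×80) / (1 + 0.38×18 + 0.28×24 + 0.124×20) = 933.9/17.04 = 54.81 kJ/min.

54.81 kJ/min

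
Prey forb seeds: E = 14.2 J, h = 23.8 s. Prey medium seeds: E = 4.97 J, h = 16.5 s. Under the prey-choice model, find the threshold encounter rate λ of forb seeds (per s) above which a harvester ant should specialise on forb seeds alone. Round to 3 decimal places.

Drop medium seeds once their profitability E₂/h₂ falls below the rate achievable on forb seeds alone: E₂/h₂ = λE₁/(1 + λh₁).
Solve for λ: λE₁h₂ = E₂(1 + λh₁) → λ(E₁h₂ − E₂h₁) = E₂ → λ = E₂/(E₁h₂ − E₂h₁).
λ = 4.97/(14.2×16.5 − 4.97×23.8) = 4.97/116 = 0.04284 per s.

0.043 per s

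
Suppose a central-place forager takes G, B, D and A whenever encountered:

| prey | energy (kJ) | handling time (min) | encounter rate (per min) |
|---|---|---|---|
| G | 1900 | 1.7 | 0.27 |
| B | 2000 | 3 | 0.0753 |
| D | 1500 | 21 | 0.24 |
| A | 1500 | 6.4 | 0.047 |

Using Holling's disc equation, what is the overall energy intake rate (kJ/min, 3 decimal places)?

155.728 kJ/min

R = Σλ_iE_i / (1 + Σλ_ih_i)
Numerator: 0.27×1900 + 0.0753×2000 + 0.24×1500 + 0.047×1500 = 1094
Denominator: 1 + 0.27×1.7 + 0.0753×3 + 0.24×21 + 0.047×6.4 = 7.026
R = 1094/7.026 = 155.7 kJ/min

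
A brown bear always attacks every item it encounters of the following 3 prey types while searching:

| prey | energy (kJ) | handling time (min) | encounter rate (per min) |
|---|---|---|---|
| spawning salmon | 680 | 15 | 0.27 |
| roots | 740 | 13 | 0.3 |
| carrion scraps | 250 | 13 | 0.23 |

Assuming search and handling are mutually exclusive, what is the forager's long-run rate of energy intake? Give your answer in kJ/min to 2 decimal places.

38.79 kJ/min

Energy encountered per unit search time: 0.27×680 + 0.3×740 + 0.23×250 = 463.1 kJ/min.
Handling time per unit search time: 0.27×15 + 0.3×13 + 0.23×13 = 10.94.
Rate = 463.1/(1 + 10.94) = 38.79 kJ/min.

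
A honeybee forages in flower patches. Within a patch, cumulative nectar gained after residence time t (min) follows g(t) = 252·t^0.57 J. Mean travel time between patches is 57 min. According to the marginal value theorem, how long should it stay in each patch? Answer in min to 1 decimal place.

Maximise g(t)/(T+t): set derivative to zero → g'(t)(T+t) = g(t).
g'(t) = 0.57·252·t^-0.43. Setting 0.57·252·t^-0.43 = 252·t^0.57/(57+t) gives 0.57(57+t) = t, so 0.43·t = 0.57×57.
t* = 0.57×57/0.43 = 75.56 min.

75.6 min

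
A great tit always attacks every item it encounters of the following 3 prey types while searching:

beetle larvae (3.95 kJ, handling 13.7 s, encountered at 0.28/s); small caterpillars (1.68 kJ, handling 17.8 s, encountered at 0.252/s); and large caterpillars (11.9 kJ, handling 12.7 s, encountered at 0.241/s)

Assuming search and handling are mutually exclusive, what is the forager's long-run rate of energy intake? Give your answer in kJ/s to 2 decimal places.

Energy encountered per unit search time: 0.28×3.95 + 0.252×1.68 + 0.241×11.9 = 4.397 kJ/s.
Handling time per unit search time: 0.28×13.7 + 0.252×17.8 + 0.241×12.7 = 11.38.
Rate = 4.397/(1 + 11.38) = 0.3551 kJ/s.

0.36 kJ/s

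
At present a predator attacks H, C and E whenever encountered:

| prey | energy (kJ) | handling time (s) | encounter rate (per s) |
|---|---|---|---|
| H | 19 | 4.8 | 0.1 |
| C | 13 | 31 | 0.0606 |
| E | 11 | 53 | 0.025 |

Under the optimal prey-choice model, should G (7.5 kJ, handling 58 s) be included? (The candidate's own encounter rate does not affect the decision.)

No

On H, C and E alone, R = ΣλE/(1+Σλh) = 2.963/4.684 = 0.6326 kJ/s.
Profitability of G: 7.5/58 = 0.1293 kJ/s.
Since 0.1293 < R, time spent handling G is better spent searching.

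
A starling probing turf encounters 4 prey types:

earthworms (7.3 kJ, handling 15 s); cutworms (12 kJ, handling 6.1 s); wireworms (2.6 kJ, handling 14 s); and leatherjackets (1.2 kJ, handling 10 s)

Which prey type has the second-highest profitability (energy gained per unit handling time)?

earthworms

In descending order of E/h:
cutworms: 12/6.1 = 1.97 kJ/s
earthworms: 7.3/15 = 0.487 kJ/s
wireworms: 2.6/14 = 0.186 kJ/s
leatherjackets: 1.2/10 = 0.12 kJ/s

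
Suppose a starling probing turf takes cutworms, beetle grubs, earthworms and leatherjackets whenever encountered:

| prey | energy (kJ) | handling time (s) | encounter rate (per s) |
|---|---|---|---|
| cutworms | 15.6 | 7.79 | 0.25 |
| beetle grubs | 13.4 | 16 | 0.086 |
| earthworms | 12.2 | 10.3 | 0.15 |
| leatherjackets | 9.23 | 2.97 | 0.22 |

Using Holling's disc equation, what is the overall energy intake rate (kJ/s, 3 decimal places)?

Energy encountered per unit search time: 0.25×15.6 + 0.086×13.4 + 0.15×12.2 + 0.22×9.23 = 8.913 kJ/s.
Handling time per unit search time: 0.25×7.79 + 0.086×16 + 0.15×10.3 + 0.22×2.97 = 5.522.
Rate = 8.913/(1 + 5.522) = 1.367 kJ/s.

1.367 kJ/s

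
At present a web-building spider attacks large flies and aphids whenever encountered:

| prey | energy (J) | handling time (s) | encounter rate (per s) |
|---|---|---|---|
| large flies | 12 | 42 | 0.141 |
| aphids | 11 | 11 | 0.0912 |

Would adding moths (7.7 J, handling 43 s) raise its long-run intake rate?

No

Current rate: (0.141×12 + 0.0912×11)/(1 + 0.141×42 + 0.0912×11) = 0.3401 J/s.
moths: E/h = 7.7/43 = 0.1791 J/s.
Since 0.1791 < R, time spent handling moths is better spent searching.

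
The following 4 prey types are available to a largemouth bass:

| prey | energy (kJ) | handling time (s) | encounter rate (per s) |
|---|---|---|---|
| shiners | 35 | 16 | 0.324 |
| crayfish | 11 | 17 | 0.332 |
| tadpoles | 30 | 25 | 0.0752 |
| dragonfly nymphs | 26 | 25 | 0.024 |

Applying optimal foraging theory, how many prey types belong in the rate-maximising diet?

1

Rank by E/h (kJ/s): shiners 2.19, tadpoles 1.2, dragonfly nymphs 1.04, crayfish 0.647. Include each in turn until the next type's E/h falls below the running intake rate.
Rate on top 1: 1.834. tadpoles: 1.2 < 1.834 → exclude; stop.
Optimal diet: shiners — 1 of 4 types.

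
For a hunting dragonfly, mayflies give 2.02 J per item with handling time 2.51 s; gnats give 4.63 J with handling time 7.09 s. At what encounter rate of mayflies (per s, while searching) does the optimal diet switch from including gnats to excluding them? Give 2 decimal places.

1.71 per s

At the threshold, the rate on mayflies alone equals the profitability of gnats: λ·2.02/(1 + λ·2.51) = 4.63/7.09 = 0.653.
Rearranging, λ(2.02 − 0.653×2.51) = 0.653, so λ = 0.653/0.3809 = 1.714 per s.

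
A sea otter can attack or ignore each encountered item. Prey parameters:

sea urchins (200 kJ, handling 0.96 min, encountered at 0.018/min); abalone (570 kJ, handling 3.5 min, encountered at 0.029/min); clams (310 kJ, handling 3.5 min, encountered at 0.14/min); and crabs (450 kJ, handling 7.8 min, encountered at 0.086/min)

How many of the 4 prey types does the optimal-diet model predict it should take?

Rank by E/h (kJ/min): sea urchins 208, abalone 163, clams 88.6, crabs 57.7. Include each in turn until the next type's E/h falls below the running intake rate.
Rate on top 1: 3.539. abalone: 163 > 3.539 → include.
Rate on top 2: 17.99. clams: 88.6 > 17.99 → include.
Rate on top 3: 39.49. crabs: 57.7 > 39.49 → include.
Optimal diet: sea urchins, abalone, clams, crabs — 4 of 4 types.

4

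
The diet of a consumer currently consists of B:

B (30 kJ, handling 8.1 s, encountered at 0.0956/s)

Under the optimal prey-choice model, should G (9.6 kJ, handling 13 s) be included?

Current rate: (0.0956×30)/(1 + 0.0956×8.1) = 1.616 kJ/s.
Profitability of G: 9.6/13 = 0.7385 kJ/s.
Since 0.7385 < R, time spent handling G is better spent searching.

No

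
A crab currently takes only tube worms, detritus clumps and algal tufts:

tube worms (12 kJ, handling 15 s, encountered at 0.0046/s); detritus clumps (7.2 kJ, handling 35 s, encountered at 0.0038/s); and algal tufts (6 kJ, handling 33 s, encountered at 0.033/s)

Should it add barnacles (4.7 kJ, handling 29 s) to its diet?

Yes

Intake rate on the current diet: R = (0.0046×12 + 0.0038×7.2 + 0.033×6) / (1 + 0.0046×15 + 0.0038×35 + 0.033×33) = 0.2806/2.291 = 0.1225 kJ/s.
barnacles: E/h = 4.7/29 = 0.1621 kJ/s.
0.1621 > 0.1225, so adding barnacles raises the average — include it.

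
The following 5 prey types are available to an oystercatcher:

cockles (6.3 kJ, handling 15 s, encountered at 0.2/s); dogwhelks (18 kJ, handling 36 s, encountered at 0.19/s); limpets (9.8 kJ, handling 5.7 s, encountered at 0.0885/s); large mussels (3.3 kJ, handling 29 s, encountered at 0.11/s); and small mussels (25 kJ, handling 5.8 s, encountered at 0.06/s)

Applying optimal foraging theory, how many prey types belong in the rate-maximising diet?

E/h in descending order: small mussels 4.31, limpets 1.72, dogwhelks 0.5, cockles 0.42, large mussels 0.114 kJ/s. The optimal diet is the largest prefix of this list for which every included type satisfies E_i/h_i > R on the types above it.
Rate on top 1: 1.113. limpets: 1.72 > 1.113 → include.
Rate on top 2: 1.278. dogwhelks: 0.5 < 1.278 → exclude; stop.
Optimal diet: small mussels, limpets — 2 of 5 types.

2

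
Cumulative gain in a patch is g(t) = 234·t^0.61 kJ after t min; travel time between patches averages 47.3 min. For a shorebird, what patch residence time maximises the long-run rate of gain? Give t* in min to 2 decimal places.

73.98 min

By the marginal value theorem, leave when the instantaneous gain rate g'(t) equals the habitat-wide average g(t)/(T + t).
g'(t) = 0.61·234·t^-0.39. Setting 0.61·234·t^-0.39 = 234·t^0.61/(47.3+t) gives 0.61(47.3+t) = t, so 0.39·t = 0.61×47.3.
t* = 0.61×47.3/0.39 = 73.98 min.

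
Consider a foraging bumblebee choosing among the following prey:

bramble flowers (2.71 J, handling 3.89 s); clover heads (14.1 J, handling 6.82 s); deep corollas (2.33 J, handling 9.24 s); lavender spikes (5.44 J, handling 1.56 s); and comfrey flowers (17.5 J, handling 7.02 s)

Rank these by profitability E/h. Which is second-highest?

comfrey flowers

In descending order of E/h:
lavender spikes: 5.44/1.56 = 3.49 J/s
comfrey flowers: 17.5/7.02 = 2.49 J/s
clover heads: 14.1/6.82 = 2.07 J/s
bramble flowers: 2.71/3.89 = 0.697 J/s
deep corollas: 2.33/9.24 = 0.252 J/s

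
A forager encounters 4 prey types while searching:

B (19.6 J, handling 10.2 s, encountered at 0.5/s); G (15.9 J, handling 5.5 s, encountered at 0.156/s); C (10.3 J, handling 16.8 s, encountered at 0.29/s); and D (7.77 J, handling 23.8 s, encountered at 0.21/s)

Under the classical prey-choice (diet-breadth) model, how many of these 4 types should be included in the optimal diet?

2

Profitabilities (E/h, J/s): G 2.89, B 1.92, C 0.613, D 0.326. Add prey in this order while the next type's profitability exceeds the intake rate on those already taken.
Rate on top 1: 1.335. B: 1.92 > 1.335 → include.
Rate on top 2: 1.765. C: 0.613 < 1.765 → exclude; stop.
Optimal diet: G, B — 2 of 4 types.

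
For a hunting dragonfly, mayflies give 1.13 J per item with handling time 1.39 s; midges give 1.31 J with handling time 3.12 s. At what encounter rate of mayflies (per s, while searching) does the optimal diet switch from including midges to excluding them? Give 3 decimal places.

Drop midges once their profitability E₂/h₂ falls below the rate achievable on mayflies alone: E₂/h₂ = λE₁/(1 + λh₁).
Solve for λ: λE₁h₂ = E₂(1 + λh₁) → λ(E₁h₂ − E₂h₁) = E₂ → λ = E₂/(E₁h₂ − E₂h₁).
λ = 1.31/(1.13×3.12 − 1.31×1.39) = 1.31/1.705 = 0.7685 per s.

0.768 per s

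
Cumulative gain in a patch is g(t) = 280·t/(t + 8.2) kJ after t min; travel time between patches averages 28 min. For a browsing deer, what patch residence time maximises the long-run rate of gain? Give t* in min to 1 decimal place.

15.2 min

Maximise g(t)/(T+t): set derivative to zero → g'(t)(T+t) = g(t).
g'(t) = 280·8.2/(t + 8.2)². Setting 280·8.2/(t+8.2)² = 280t/[(t+8.2)(28+t)] gives 8.2(28+t) = t(t+8.2), so t² = 8.2×28 = 229.6.
t* = √229.6 = 15.15 min.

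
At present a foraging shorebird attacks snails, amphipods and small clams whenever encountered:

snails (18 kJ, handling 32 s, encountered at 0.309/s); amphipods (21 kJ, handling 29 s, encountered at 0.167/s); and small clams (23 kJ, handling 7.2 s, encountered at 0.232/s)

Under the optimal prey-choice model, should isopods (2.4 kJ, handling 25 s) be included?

Current rate: (0.309×18 + 0.167×21 + 0.232×23)/(1 + 0.309×32 + 0.167×29 + 0.232×7.2) = 0.8278 kJ/s.
isopods: E/h = 2.4/25 = 0.096 kJ/s.
0.096 < 0.8278, so adding isopods would lower the average — exclude it.

No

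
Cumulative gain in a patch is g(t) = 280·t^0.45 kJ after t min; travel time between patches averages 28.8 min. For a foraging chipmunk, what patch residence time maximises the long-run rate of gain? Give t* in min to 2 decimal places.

23.56 min

By the marginal value theorem, leave when the instantaneous gain rate g'(t) equals the habitat-wide average g(t)/(T + t).
g'(t) = 0.45·280·t^-0.55. Setting 0.45·280·t^-0.55 = 280·t^0.45/(28.8+t) gives 0.45(28.8+t) = t, so 0.55·t = 0.45×28.8.
t* = 0.45×28.8/0.55 = 23.56 min.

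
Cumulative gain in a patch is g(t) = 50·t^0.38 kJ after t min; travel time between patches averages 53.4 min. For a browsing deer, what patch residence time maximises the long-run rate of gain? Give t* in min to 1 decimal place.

32.7 min

Optimal t* satisfies g'(t*) = g(t*)/(T + t*).
g'(t) = 0.38·50·t^-0.62. Setting 0.38·50·t^-0.62 = 50·t^0.38/(53.4+t) gives 0.38(53.4+t) = t, so 0.62·t = 0.38×53.4.
t* = 0.38×53.4/0.62 = 32.73 min.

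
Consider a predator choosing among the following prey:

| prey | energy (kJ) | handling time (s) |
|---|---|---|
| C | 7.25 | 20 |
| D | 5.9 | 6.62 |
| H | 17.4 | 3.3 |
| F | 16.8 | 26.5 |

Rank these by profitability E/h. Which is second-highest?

In descending order of E/h:
H: 17.4/3.3 = 5.27 kJ/s
D: 5.9/6.62 = 0.891 kJ/s
F: 16.8/26.5 = 0.634 kJ/s
C: 7.25/20 = 0.362 kJ/s

D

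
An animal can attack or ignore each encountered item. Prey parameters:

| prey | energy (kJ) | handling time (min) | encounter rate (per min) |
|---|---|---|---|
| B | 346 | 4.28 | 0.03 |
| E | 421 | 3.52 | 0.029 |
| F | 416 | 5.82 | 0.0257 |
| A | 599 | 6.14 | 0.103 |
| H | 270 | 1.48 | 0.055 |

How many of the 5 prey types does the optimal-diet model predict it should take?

Rank by E/h (kJ/min): H 182, E 120, A 97.6, B 80.8, F 71.5. Include each in turn until the next type's E/h falls below the running intake rate.
Rate on top 1: 13.73. E: 120 > 13.73 → include.
Rate on top 2: 22.86. A: 97.6 > 22.86 → include.
Rate on top 3: 48.88. B: 80.8 > 48.88 → include.
Rate on top 4: 50.99. F: 71.5 > 50.99 → include.
Optimal diet: H, E, A, B, F — 5 of 5 types.

5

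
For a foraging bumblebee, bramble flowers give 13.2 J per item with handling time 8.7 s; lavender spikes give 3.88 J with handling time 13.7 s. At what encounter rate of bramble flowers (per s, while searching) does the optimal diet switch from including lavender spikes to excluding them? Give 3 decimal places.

Drop lavender spikes once their profitability E₂/h₂ falls below the rate achievable on bramble flowers alone: E₂/h₂ = λE₁/(1 + λh₁).
Solve for λ: λE₁h₂ = E₂(1 + λh₁) → λ(E₁h₂ − E₂h₁) = E₂ → λ = E₂/(E₁h₂ − E₂h₁).
λ = 3.88/(13.2×13.7 − 3.88×8.7) = 3.88/147.1 = 0.02638 per s.

0.026 per s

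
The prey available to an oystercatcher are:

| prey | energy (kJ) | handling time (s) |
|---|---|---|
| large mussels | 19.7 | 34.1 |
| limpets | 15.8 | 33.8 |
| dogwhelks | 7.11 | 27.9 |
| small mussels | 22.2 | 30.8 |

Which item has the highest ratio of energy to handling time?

small mussels

Profitability E/h (kJ/s): large mussels = 19.7/34.1 = 0.578, limpets = 15.8/33.8 = 0.467, dogwhelks = 7.11/27.9 = 0.255, small mussels = 22.2/30.8 = 0.721.
Ranked: small mussels > large mussels > limpets > dogwhelks.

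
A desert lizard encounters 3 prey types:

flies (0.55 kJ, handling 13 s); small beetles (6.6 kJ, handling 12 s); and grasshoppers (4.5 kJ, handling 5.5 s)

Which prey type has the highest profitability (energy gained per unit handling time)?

In descending order of E/h:
grasshoppers: 4.5/5.5 = 0.818 kJ/s
small beetles: 6.6/12 = 0.55 kJ/s
flies: 0.55/13 = 0.0423 kJ/s

grasshoppers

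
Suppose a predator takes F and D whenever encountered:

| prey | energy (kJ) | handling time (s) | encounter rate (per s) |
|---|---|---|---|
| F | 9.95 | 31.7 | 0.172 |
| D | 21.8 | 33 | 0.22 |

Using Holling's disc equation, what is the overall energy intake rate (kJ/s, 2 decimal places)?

0.47 kJ/s

Energy encountered per unit search time: 0.172×9.95 + 0.22×21.8 = 6.507 kJ/s.
Handling time per unit search time: 0.172×31.7 + 0.22×33 = 12.71.
Rate = 6.507/(1 + 12.71) = 0.4746 kJ/s.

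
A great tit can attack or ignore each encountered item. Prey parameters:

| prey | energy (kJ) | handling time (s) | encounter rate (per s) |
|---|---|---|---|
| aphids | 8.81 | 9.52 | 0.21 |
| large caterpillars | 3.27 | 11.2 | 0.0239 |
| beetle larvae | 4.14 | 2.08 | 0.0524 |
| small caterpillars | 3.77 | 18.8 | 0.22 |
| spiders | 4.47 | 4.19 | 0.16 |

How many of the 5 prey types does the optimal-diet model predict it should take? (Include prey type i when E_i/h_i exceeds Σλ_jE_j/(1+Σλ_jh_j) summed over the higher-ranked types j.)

Profitabilities (E/h, kJ/s): beetle larvae 1.99, spiders 1.07, aphids 0.925, large caterpillars 0.292, small caterpillars 0.201. Add prey in this order while the next type's profitability exceeds the intake rate on those already taken.
Rate on top 1: 0.1956. spiders: 1.07 > 0.1956 → include.
Rate on top 2: 0.5239. aphids: 0.925 > 0.5239 → include.
Rate on top 3: 0.7363. large caterpillars: 0.292 < 0.7363 → exclude; stop.
Optimal diet: beetle larvae, spiders, aphids — 3 of 5 types.

3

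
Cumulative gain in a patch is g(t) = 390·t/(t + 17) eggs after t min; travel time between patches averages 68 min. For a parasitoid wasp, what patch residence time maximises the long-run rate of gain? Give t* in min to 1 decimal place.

By the marginal value theorem, leave when the instantaneous gain rate g'(t) equals the habitat-wide average g(t)/(T + t).
g'(t) = 390·17/(t + 17)². Setting 390·17/(t+17)² = 390t/[(t+17)(68+t)] gives 17(68+t) = t(t+17), so t² = 17×68 = 1156.
t* = √1156 = 34 min.

34.0 min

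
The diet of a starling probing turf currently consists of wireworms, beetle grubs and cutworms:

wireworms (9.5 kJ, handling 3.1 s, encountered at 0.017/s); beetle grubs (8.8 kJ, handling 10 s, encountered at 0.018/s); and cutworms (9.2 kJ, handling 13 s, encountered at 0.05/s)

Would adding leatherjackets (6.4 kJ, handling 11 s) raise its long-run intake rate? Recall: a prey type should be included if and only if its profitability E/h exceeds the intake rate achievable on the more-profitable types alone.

Current rate: (0.017×9.5 + 0.018×8.8 + 0.05×9.2)/(1 + 0.017×3.1 + 0.018×10 + 0.05×13) = 0.4142 kJ/s.
Profitability of leatherjackets: 6.4/11 = 0.5818 kJ/s.
Since 0.5818 > R, including leatherjackets increases the long-run rate.

Yes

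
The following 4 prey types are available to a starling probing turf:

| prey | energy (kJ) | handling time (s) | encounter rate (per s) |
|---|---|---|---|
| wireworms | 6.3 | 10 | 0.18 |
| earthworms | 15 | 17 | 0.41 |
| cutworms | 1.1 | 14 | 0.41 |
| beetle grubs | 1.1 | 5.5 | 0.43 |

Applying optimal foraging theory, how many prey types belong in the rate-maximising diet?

Profitabilities (E/h, kJ/s): earthworms 0.882, wireworms 0.63, beetle grubs 0.2, cutworms 0.0786. Add prey in this order while the next type's profitability exceeds the intake rate on those already taken.
Rate on top 1: 0.7716. wireworms: 0.63 < 0.7716 → exclude; stop.
Optimal diet: earthworms — 1 of 4 types.

1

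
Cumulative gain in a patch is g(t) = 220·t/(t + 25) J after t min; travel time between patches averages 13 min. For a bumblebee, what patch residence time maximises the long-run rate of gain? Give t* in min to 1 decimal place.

By the marginal value theorem, leave when the instantaneous gain rate g'(t) equals the habitat-wide average g(t)/(T + t).
g'(t) = 220·25/(t + 25)². Setting 220·25/(t+25)² = 220t/[(t+25)(13+t)] gives 25(13+t) = t(t+25), so t² = 25×13 = 325.
t* = √325 = 18.03 min.

18.0 min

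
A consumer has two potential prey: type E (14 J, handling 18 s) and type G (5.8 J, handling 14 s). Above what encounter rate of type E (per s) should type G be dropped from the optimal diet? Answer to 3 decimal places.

The zero-one rule: include type G iff E₂/h₂ > λE₁/(1+λh₁). Equality gives the switch point.
λE₁h₂ = E₂ + λE₂h₁ ⇒ λ = E₂/(E₁h₂ − E₂h₁) = 5.8/(196 − 104.4) = 0.06332 per s.

0.063 per s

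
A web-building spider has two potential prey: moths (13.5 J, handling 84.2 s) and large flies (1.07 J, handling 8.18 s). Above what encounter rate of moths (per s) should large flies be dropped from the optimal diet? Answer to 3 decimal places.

0.053 per s

Drop large flies once their profitability E₂/h₂ falls below the rate achievable on moths alone: E₂/h₂ = λE₁/(1 + λh₁).
Solve for λ: λE₁h₂ = E₂(1 + λh₁) → λ(E₁h₂ − E₂h₁) = E₂ → λ = E₂/(E₁h₂ − E₂h₁).
λ = 1.07/(13.5×8.18 − 1.07×84.2) = 1.07/20.34 = 0.05262 per s.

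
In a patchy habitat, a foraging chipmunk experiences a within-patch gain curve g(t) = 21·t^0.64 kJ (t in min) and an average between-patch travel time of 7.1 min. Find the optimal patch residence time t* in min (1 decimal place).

By the marginal value theorem, leave when the instantaneous gain rate g'(t) equals the habitat-wide average g(t)/(T + t).
g'(t) = 0.64·21·t^-0.36. Setting 0.64·21·t^-0.36 = 21·t^0.64/(7.1+t) gives 0.64(7.1+t) = t, so 0.36·t = 0.64×7.1.
t* = 0.64×7.1/0.36 = 12.62 min.

12.6 min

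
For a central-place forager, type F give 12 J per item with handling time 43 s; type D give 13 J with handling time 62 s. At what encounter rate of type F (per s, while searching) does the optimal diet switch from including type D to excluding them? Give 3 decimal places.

At the threshold, the rate on type F alone equals the profitability of type D: λ·12/(1 + λ·43) = 13/62 = 0.2097.
Rearranging, λ(12 − 0.2097×43) = 0.2097, so λ = 0.2097/2.984 = 0.07027 per s.

0.070 per s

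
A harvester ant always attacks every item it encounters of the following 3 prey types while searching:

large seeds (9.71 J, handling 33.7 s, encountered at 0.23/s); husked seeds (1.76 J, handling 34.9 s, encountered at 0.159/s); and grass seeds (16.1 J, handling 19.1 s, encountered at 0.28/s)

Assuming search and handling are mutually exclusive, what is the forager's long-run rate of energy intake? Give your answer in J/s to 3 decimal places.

0.357 J/s

R = Σλ_iE_i / (1 + Σλ_ih_i)
Numerator: 0.23×9.71 + 0.159×1.76 + 0.28×16.1 = 7.021
Denominator: 1 + 0.23×33.7 + 0.159×34.9 + 0.28×19.1 = 19.65
R = 7.021/19.65 = 0.3573 J/s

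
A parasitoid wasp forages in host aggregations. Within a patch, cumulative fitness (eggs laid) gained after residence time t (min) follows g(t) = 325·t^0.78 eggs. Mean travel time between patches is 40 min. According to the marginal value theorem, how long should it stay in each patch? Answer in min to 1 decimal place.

By the marginal value theorem, leave when the instantaneous gain rate g'(t) equals the habitat-wide average g(t)/(T + t).
g'(t) = 0.78·325·t^-0.22. Setting 0.78·325·t^-0.22 = 325·t^0.78/(40+t) gives 0.78(40+t) = t, so 0.22·t = 0.78×40.
t* = 0.78×40/0.22 = 141.8 min.

141.8 min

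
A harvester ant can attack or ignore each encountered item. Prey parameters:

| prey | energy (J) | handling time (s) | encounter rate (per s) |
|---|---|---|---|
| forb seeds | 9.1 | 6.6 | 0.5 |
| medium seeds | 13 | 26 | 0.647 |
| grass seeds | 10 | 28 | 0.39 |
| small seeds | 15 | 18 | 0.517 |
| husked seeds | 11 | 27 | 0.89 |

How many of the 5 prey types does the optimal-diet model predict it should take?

1

E/h in descending order: forb seeds 1.38, small seeds 0.833, medium seeds 0.5, husked seeds 0.407, grass seeds 0.357 J/s. The optimal diet is the largest prefix of this list for which every included type satisfies E_i/h_i > R on the types above it.
Rate on top 1: 1.058. small seeds: 0.833 < 1.058 → exclude; stop.
Optimal diet: forb seeds — 1 of 5 types.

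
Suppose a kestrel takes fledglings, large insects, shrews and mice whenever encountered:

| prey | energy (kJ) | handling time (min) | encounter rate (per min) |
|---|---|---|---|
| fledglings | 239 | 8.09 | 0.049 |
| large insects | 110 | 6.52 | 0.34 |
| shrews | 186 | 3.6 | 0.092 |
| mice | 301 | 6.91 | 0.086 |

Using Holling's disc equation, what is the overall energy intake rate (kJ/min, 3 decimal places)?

R = (0.049×239 + 0.34×110 + 0.092×186 + 0.086×301) / (1 + 0.049×8.09 + 0.34×6.52 + 0.092×3.6 + 0.086×6.91) = 92.11/4.539 = 20.29 kJ/min.

20.294 kJ/min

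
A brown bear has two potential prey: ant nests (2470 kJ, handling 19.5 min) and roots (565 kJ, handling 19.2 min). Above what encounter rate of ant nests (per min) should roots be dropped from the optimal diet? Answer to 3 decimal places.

0.016 per min

The zero-one rule: include roots iff E₂/h₂ > λE₁/(1+λh₁). Equality gives the switch point.
λE₁h₂ = E₂ + λE₂h₁ ⇒ λ = E₂/(E₁h₂ − E₂h₁) = 565/(4.742e+04 − 1.102e+04) = 0.01552 per min.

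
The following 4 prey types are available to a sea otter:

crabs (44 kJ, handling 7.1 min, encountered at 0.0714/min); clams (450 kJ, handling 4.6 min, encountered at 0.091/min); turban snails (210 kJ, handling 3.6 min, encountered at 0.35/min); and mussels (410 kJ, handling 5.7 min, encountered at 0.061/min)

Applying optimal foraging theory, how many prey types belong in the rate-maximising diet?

E/h in descending order: clams 97.8, mussels 71.9, turban snails 58.3, crabs 6.2 kJ/min. The optimal diet is the largest prefix of this list for which every included type satisfies E_i/h_i > R on the types above it.
Rate on top 1: 28.87. mussels: 71.9 > 28.87 → include.
Rate on top 2: 37.34. turban snails: 58.3 > 37.34 → include.
Rate on top 3: 46.08. crabs: 6.2 < 46.08 → exclude; stop.
Optimal diet: clams, mussels, turban snails — 3 of 4 types.

3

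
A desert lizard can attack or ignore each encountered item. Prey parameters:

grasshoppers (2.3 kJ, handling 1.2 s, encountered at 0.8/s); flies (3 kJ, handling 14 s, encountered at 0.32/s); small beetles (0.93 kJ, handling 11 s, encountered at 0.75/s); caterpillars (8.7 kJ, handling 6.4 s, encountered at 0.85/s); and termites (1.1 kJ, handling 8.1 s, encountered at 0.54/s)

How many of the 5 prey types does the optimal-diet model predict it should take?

Rank by E/h (kJ/s): grasshoppers 1.92, caterpillars 1.36, flies 0.214, termites 0.136, small beetles 0.0845. Include each in turn until the next type's E/h falls below the running intake rate.
Rate on top 1: 0.9388. caterpillars: 1.36 > 0.9388 → include.
Rate on top 2: 1.248. flies: 0.214 < 1.248 → exclude; stop.
Optimal diet: grasshoppers, caterpillars — 2 of 5 types.

2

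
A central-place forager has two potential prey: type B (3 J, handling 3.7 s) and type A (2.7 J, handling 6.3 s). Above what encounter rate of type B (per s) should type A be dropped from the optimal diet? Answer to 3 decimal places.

0.303 per s

Drop type A once their profitability E₂/h₂ falls below the rate achievable on type B alone: E₂/h₂ = λE₁/(1 + λh₁).
Solve for λ: λE₁h₂ = E₂(1 + λh₁) → λ(E₁h₂ − E₂h₁) = E₂ → λ = E₂/(E₁h₂ − E₂h₁).
λ = 2.7/(3×6.3 − 2.7×3.7) = 2.7/8.91 = 0.303 per s.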